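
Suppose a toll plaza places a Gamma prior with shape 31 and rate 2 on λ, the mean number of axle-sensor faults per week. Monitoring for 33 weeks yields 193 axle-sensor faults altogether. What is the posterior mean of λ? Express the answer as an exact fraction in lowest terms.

32/5

Total count 193 over total exposure 33 weeks.
The Gamma prior is conjugate for the Poisson rate, so λ | data ~ Gamma(31+193, 2+33) = Gamma(224, 35).
Posterior mean = α'/β' = 224/35 = 32/5.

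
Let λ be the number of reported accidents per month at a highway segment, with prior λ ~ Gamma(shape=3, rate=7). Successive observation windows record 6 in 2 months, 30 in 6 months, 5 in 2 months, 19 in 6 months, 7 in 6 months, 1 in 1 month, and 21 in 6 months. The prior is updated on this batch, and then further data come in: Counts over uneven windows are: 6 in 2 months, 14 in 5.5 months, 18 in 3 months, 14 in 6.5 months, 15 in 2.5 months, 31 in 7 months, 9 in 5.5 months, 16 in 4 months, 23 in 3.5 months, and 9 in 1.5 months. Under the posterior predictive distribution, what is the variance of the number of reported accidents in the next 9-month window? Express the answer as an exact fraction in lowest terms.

Total count: 6 + 30 + 5 + 19 + 7 + 1 + 21 = 89.
Total exposure: 2 + 6 + 2 + 6 + 6 + 1 + 6 = 29 months.
After the first batch: Gamma(3 + 89, 7 + 29) = Gamma(92, 36).
Total count: 6 + 14 + 18 + 14 + 15 + 31 + 9 + 16 + 23 + 9 = 155.
Total exposure: 2 + 5.5 + 3 + 6.5 + 2.5 + 7 + 5.5 + 4 + 3.5 + 1.5 = 41 months.
After the second batch: Gamma(92 + 155, 36 + 41) = Gamma(247, 77).
The posterior predictive for a window of length T is Negative Binomial with variance T·α'·(β'+T)/β'² = 9·247·86/5929 = 191178/5929.

191178/5929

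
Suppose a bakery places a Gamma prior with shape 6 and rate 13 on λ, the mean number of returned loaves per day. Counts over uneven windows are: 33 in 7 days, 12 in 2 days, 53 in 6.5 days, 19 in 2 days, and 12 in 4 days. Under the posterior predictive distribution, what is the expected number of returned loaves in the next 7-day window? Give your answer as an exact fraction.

Total count: 33 + 12 + 53 + 19 + 12 = 129.
Total exposure: 7 + 2 + 6.5 + 2 + 4 = 21.5 days.
Conjugate update: add total count to the shape and total exposure to the rate, giving Gamma(135, 69/2).
Predictive mean over a 7-day window = T·E[λ|data] = 7·135/(69/2) = 630/23.

630/23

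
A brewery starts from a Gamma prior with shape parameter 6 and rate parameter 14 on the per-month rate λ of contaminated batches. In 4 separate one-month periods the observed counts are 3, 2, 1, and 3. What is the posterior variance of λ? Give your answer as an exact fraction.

Total count: 3 + 2 + 1 + 3 = 9.
Total exposure: 4 months.
Posterior: α' = 6 + 9 = 15, β' = 14 + 4 = 18.
Posterior variance = α'/β'² = 15/324 = 5/108.

5/108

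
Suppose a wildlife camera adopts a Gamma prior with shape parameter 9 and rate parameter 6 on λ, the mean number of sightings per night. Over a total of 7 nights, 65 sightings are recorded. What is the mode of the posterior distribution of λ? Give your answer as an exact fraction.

Total count 65 over total exposure 7 nights.
The Gamma prior is conjugate for the Poisson rate, so λ | data ~ Gamma(9+65, 6+7) = Gamma(74, 13).
Posterior mode = (α'−1)/β' = 73/13.

73/13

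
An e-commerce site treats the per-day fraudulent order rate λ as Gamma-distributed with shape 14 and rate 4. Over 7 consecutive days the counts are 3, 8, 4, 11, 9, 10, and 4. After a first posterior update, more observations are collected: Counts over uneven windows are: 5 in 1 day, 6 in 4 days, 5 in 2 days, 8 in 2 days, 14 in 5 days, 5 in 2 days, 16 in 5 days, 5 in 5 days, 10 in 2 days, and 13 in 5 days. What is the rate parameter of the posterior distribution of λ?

Total count: 3 + 8 + 4 + 11 + 9 + 10 + 4 = 49.
Total exposure: 7 days.
After the first batch: Gamma(14 + 49, 4 + 7) = Gamma(63, 11).
Total count: 5 + 6 + 5 + 8 + 14 + 5 + 16 + 5 + 10 + 13 = 87.
Total exposure: 1 + 4 + 2 + 2 + 5 + 2 + 5 + 5 + 2 + 5 = 33 days.
After the second batch: Gamma(63 + 87, 11 + 33) = Gamma(150, 44).

44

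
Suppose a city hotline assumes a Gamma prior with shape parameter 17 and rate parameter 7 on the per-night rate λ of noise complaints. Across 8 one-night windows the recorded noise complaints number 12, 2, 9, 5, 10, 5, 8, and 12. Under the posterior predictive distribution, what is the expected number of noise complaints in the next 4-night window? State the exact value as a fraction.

64/3

Total count: 12 + 2 + 9 + 5 + 10 + 5 + 8 + 12 = 63.
Total exposure: 8 nights.
Gamma(α, β) with Poisson data over total exposure Σt gives posterior Gamma(α+Σx, β+Σt) = Gamma(80, 15).
Predictive mean over a 4-night window = T·E[λ|data] = 4·80/15 = 64/3.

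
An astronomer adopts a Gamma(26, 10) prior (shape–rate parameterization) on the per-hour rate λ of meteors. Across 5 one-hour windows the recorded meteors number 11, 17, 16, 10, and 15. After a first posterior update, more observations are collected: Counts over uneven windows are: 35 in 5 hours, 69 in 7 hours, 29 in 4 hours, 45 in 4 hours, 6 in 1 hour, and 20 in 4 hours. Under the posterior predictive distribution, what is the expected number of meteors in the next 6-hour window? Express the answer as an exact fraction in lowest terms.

897/20

Total count: 11 + 17 + 16 + 10 + 15 = 69.
Total exposure: 5 hours.
After the first batch: Gamma(26 + 69, 10 + 5) = Gamma(95, 15).
Total count: 35 + 69 + 29 + 45 + 6 + 20 = 204.
Total exposure: 5 + 7 + 4 + 4 + 1 + 4 = 25 hours.
After the second batch: Gamma(95 + 204, 15 + 25) = Gamma(299, 40).
Predictive mean over a 6-hour window = T·E[λ|data] = 6·299/40 = 897/20.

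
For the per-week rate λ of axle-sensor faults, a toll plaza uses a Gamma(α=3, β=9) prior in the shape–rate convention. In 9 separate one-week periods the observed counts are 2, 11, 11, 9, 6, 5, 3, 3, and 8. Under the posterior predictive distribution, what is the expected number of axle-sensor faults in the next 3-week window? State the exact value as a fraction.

61/6

Total count: 2 + 11 + 11 + 9 + 6 + 5 + 3 + 3 + 8 = 58.
Total exposure: 9 weeks.
Conjugate update: add total count to the shape and total exposure to the rate, giving Gamma(61, 18).
Predictive mean over a 3-week window = T·E[λ|data] = 3·61/18 = 61/6.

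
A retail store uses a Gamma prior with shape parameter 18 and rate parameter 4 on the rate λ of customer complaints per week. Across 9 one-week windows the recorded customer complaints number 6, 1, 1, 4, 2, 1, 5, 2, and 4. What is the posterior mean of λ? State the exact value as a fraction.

44/13

Total count: 6 + 1 + 1 + 4 + 2 + 1 + 5 + 2 + 4 = 26.
Total exposure: 9 weeks.
By Gamma–Poisson conjugacy, the posterior is Gamma(α + Σx, β + Σt) = Gamma(18 + 26, 4 + 9) = Gamma(44, 13).
Posterior mean = α'/β' = 44/13.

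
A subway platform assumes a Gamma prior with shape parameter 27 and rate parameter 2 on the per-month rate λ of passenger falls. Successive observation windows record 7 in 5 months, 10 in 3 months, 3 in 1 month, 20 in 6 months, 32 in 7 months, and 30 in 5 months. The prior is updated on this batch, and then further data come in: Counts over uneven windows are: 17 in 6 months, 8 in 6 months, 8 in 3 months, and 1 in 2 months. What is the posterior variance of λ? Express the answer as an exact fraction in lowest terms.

Total count: 7 + 10 + 3 + 20 + 32 + 30 = 102.
Total exposure: 5 + 3 + 1 + 6 + 7 + 5 = 27 months.
After the first batch: Gamma(27 + 102, 2 + 27) = Gamma(129, 29).
Total count: 17 + 8 + 8 + 1 = 34.
Total exposure: 6 + 6 + 3 + 2 = 17 months.
After the second batch: Gamma(129 + 34, 29 + 17) = Gamma(163, 46).
Posterior variance = α'/β'² = 163/2116.

163/2116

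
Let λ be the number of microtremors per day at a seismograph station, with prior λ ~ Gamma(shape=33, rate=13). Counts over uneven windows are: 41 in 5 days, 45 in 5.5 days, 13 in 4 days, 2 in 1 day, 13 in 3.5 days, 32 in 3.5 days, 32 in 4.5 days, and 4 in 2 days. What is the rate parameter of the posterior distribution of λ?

Total count: 41 + 45 + 13 + 2 + 13 + 32 + 32 + 4 = 182.
Total exposure: 5 + 5.5 + 4 + 1 + 3.5 + 3.5 + 4.5 + 2 = 29 days.
Posterior: α' = 33 + 182 = 215, β' = 13 + 29 = 42.

42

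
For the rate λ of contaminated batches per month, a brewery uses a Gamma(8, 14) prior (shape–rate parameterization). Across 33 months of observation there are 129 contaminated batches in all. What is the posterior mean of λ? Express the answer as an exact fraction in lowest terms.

137/47

Total count 129 over total exposure 33 months.
The Gamma prior is conjugate for the Poisson rate, so λ | data ~ Gamma(8+129, 14+33) = Gamma(137, 47).
Posterior mean = α'/β' = 137/47.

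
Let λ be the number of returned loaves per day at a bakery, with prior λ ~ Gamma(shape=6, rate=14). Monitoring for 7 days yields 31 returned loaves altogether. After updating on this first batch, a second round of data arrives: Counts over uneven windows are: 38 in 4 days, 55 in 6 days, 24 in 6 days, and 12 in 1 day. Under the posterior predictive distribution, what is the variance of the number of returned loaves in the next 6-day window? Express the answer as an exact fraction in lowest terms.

Total count 31 over total exposure 7 days.
After the first batch: Gamma(6 + 31, 14 + 7) = Gamma(37, 21).
Total count: 38 + 55 + 24 + 12 = 129.
Total exposure: 4 + 6 + 6 + 1 = 17 days.
After the second batch: Gamma(37 + 129, 21 + 17) = Gamma(166, 38).
The posterior predictive for a window of length T is Negative Binomial with variance T·α'·(β'+T)/β'² = 6·166·44/1444 = 10956/361.

10956/361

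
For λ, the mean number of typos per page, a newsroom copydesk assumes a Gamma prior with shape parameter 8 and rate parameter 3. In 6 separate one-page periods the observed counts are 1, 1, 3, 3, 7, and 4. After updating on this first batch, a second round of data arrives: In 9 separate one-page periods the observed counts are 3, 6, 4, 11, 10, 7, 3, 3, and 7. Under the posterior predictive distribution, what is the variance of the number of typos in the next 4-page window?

Total count: 1 + 1 + 3 + 3 + 7 + 4 = 19.
Total exposure: 6 pages.
After the first batch: Gamma(8 + 19, 3 + 6) = Gamma(27, 9).
Total count: 3 + 6 + 4 + 11 + 10 + 7 + 3 + 3 + 7 = 54.
Total exposure: 9 pages.
After the second batch: Gamma(27 + 54, 9 + 9) = Gamma(81, 18).
The posterior predictive for a window of length T is Negative Binomial with variance T·α'·(β'+T)/β'² = 4·81·22/324 = 22.

22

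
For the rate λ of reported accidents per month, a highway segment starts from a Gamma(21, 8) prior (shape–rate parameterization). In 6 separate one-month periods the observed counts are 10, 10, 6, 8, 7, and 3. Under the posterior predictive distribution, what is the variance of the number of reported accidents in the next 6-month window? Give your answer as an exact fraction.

1950/49

Total count: 10 + 10 + 6 + 8 + 7 + 3 = 44.
Total exposure: 6 months.
Posterior: α' = 21 + 44 = 65, β' = 8 + 6 = 14.
The posterior predictive for a window of length T is Negative Binomial with variance T·α'·(β'+T)/β'² = 6·65·20/196 = 1950/49.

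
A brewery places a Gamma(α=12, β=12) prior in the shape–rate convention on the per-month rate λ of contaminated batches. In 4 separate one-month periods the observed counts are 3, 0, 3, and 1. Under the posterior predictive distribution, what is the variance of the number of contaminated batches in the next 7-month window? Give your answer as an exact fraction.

3059/256

Total count: 3 + 0 + 3 + 1 = 7.
Total exposure: 4 months.
The Gamma prior is conjugate for the Poisson rate, so λ | data ~ Gamma(12+7, 12+4) = Gamma(19, 16).
The posterior predictive for a window of length T is Negative Binomial with variance T·α'·(β'+T)/β'² = 7·19·23/256 = 3059/256.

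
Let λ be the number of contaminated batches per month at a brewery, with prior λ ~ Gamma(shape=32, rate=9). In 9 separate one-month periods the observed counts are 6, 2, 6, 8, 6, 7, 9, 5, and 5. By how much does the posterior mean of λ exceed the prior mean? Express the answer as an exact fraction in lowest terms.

11/9

Total count: 6 + 2 + 6 + 8 + 6 + 7 + 9 + 5 + 5 = 54.
Total exposure: 9 months.
Posterior: α' = 32 + 54 = 86, β' = 9 + 9 = 18.
Posterior mean = 86/18 = 43/9; prior mean = 32/9 = 32/9. Difference = 43/9 − 32/9 = 11/9.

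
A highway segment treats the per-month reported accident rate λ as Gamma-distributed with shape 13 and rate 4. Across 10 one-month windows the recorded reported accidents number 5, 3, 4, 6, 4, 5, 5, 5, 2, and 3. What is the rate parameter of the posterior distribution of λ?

14

Total count: 5 + 3 + 4 + 6 + 4 + 5 + 5 + 5 + 2 + 3 = 42.
Total exposure: 10 months.
Gamma(α, β) with Poisson data over total exposure Σt gives posterior Gamma(α+Σx, β+Σt) = Gamma(55, 14).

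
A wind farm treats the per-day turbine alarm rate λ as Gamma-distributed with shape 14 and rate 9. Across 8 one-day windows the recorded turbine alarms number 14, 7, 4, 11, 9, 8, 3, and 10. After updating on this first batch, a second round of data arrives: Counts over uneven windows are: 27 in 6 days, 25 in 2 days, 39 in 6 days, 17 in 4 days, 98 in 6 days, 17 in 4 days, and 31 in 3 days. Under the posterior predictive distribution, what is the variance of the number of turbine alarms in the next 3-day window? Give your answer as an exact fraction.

Total count: 14 + 7 + 4 + 11 + 9 + 8 + 3 + 10 = 66.
Total exposure: 8 days.
After the first batch: Gamma(14 + 66, 9 + 8) = Gamma(80, 17).
Total count: 27 + 25 + 39 + 17 + 98 + 17 + 31 = 254.
Total exposure: 6 + 2 + 6 + 4 + 6 + 4 + 3 = 31 days.
After the second batch: Gamma(80 + 254, 17 + 31) = Gamma(334, 48).
The posterior predictive for a window of length T is Negative Binomial with variance T·α'·(β'+T)/β'² = 3·334·51/2304 = 2839/128.

2839/128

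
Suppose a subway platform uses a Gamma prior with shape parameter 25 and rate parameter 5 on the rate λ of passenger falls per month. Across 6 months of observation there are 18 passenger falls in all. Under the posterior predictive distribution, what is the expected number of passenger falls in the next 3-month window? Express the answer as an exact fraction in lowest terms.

129/11

Total count 18 over total exposure 6 months.
Gamma(α, β) with Poisson data over total exposure Σt gives posterior Gamma(α+Σx, β+Σt) = Gamma(43, 11).
Predictive mean over a 3-month window = T·E[λ|data] = 3·43/11 = 129/11.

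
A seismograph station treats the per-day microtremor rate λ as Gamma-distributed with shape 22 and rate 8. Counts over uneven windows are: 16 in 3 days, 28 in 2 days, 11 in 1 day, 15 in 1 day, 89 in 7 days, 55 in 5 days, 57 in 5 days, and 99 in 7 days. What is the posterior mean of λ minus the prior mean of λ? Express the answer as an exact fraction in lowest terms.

1139/156

Total count: 16 + 28 + 11 + 15 + 89 + 55 + 57 + 99 = 370.
Total exposure: 3 + 2 + 1 + 1 + 7 + 5 + 5 + 7 = 31 days.
Gamma(α, β) with Poisson data over total exposure Σt gives posterior Gamma(α+Σx, β+Σt) = Gamma(392, 39).
Posterior mean = 392/39 = 392/39; prior mean = 22/8 = 11/4. Difference = 392/39 − 11/4 = 1139/156.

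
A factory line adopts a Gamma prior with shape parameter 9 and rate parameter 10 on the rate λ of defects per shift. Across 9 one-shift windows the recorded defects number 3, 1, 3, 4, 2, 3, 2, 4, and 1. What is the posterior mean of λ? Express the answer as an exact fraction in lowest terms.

Total count: 3 + 1 + 3 + 4 + 2 + 3 + 2 + 4 + 1 = 23.
Total exposure: 9 shifts.
By Gamma–Poisson conjugacy, the posterior is Gamma(α + Σx, β + Σt) = Gamma(9 + 23, 10 + 9) = Gamma(32, 19).
Posterior mean = α'/β' = 32/19.

32/19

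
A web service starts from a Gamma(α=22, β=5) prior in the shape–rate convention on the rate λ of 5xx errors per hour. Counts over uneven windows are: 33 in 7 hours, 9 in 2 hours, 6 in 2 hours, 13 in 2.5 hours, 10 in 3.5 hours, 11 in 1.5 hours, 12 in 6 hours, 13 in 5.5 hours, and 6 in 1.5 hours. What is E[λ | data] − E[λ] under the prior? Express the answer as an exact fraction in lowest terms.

-256/365

Total count: 33 + 9 + 6 + 13 + 10 + 11 + 12 + 13 + 6 = 113.
Total exposure: 7 + 2 + 2 + 2.5 + 3.5 + 1.5 + 6 + 5.5 + 1.5 = 31.5 hours.
By Gamma–Poisson conjugacy, the posterior is Gamma(α + Σx, β + Σt) = Gamma(22 + 113, 5 + 31.5) = Gamma(135, 73/2).
Posterior mean = 135/(73/2) = 270/73; prior mean = 22/5 = 22/5. Difference = 270/73 − 22/5 = -256/365.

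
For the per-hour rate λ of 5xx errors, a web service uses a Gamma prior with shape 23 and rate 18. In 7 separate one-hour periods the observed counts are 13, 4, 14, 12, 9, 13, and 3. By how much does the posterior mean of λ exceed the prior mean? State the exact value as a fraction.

1063/450

Total count: 13 + 4 + 14 + 12 + 9 + 13 + 3 = 68.
Total exposure: 7 hours.
The Gamma prior is conjugate for the Poisson rate, so λ | data ~ Gamma(23+68, 18+7) = Gamma(91, 25).
Posterior mean = 91/25 = 91/25; prior mean = 23/18 = 23/18. Difference = 91/25 − 23/18 = 1063/450.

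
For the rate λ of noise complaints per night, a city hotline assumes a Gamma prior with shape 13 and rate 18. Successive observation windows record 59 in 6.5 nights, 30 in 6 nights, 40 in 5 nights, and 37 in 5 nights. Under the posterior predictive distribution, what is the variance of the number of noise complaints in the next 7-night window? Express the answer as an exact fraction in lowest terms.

238070/6561

Total count: 59 + 30 + 40 + 37 = 166.
Total exposure: 6.5 + 6 + 5 + 5 = 22.5 nights.
Conjugate update: add total count to the shape and total exposure to the rate, giving Gamma(179, 81/2).
The posterior predictive for a window of length T is Negative Binomial with variance T·α'·(β'+T)/β'² = 7·179·(95/2)/(6561/4) = 238070/6561.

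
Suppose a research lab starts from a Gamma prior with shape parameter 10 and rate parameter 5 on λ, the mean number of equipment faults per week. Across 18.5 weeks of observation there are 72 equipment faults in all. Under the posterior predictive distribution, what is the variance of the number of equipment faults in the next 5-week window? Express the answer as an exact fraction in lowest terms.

46740/2209

Total count 72 over total exposure 18.5 weeks.
By Gamma–Poisson conjugacy, the posterior is Gamma(α + Σx, β + Σt) = Gamma(10 + 72, 5 + 18.5) = Gamma(82, 47/2).
The posterior predictive for a window of length T is Negative Binomial with variance T·α'·(β'+T)/β'² = 5·82·(57/2)/(2209/4) = 46740/2209.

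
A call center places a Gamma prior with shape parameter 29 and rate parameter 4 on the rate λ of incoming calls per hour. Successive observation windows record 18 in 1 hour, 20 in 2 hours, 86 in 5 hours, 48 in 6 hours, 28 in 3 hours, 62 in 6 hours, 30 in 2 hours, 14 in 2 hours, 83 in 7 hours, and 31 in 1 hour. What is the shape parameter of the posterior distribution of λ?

449

Total count: 18 + 20 + 86 + 48 + 28 + 62 + 30 + 14 + 83 + 31 = 420.
Total exposure: 1 + 2 + 5 + 6 + 3 + 6 + 2 + 2 + 7 + 1 = 35 hours.
By Gamma–Poisson conjugacy, the posterior is Gamma(α + Σx, β + Σt) = Gamma(29 + 420, 4 + 35) = Gamma(449, 39).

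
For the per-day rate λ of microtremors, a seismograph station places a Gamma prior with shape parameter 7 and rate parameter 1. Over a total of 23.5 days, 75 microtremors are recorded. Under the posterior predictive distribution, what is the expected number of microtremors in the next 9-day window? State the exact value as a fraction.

Total count 75 over total exposure 23.5 days.
Gamma(α, β) with Poisson data over total exposure Σt gives posterior Gamma(α+Σx, β+Σt) = Gamma(82, 49/2).
Predictive mean over a 9-day window = T·E[λ|data] = 9·82/(49/2) = 1476/49.

1476/49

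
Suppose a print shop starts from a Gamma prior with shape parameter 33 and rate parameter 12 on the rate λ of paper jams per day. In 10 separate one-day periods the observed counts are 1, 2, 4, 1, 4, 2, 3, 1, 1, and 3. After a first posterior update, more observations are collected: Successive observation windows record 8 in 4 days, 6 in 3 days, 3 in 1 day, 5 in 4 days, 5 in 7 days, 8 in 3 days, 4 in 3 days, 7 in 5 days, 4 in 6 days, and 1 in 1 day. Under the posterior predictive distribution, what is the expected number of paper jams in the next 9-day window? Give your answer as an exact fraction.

954/59

Total count: 1 + 2 + 4 + 1 + 4 + 2 + 3 + 1 + 1 + 3 = 22.
Total exposure: 10 days.
After the first batch: Gamma(33 + 22, 12 + 10) = Gamma(55, 22).
Total count: 8 + 6 + 3 + 5 + 5 + 8 + 4 + 7 + 4 + 1 = 51.
Total exposure: 4 + 3 + 1 + 4 + 7 + 3 + 3 + 5 + 6 + 1 = 37 days.
After the second batch: Gamma(55 + 51, 22 + 37) = Gamma(106, 59).
Predictive mean over a 9-day window = T·E[λ|data] = 9·106/59 = 954/59.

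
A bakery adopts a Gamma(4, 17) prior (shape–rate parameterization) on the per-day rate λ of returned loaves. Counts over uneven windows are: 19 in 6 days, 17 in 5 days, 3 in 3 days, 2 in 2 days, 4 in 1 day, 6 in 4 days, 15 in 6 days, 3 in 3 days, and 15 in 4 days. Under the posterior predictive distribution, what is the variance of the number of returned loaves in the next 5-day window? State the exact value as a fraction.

Total count: 19 + 17 + 3 + 2 + 4 + 6 + 15 + 3 + 15 = 84.
Total exposure: 6 + 5 + 3 + 2 + 1 + 4 + 6 + 3 + 4 = 34 days.
The Gamma prior is conjugate for the Poisson rate, so λ | data ~ Gamma(4+84, 17+34) = Gamma(88, 51).
The posterior predictive for a window of length T is Negative Binomial with variance T·α'·(β'+T)/β'² = 5·88·56/2601 = 24640/2601.

24640/2601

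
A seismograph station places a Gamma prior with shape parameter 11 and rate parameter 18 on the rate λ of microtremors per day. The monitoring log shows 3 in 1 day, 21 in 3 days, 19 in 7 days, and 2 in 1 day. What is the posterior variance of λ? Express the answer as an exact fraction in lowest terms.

Total count: 3 + 21 + 19 + 2 = 45.
Total exposure: 1 + 3 + 7 + 1 = 12 days.
The Gamma prior is conjugate for the Poisson rate, so λ | data ~ Gamma(11+45, 18+12) = Gamma(56, 30).
Posterior variance = α'/β'² = 56/900 = 14/225.

14/225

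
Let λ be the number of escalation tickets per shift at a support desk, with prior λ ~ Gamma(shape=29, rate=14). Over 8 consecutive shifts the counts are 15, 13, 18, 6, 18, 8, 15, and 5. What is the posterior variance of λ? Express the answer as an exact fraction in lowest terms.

127/484

Total count: 15 + 13 + 18 + 6 + 18 + 8 + 15 + 5 = 98.
Total exposure: 8 shifts.
The Gamma prior is conjugate for the Poisson rate, so λ | data ~ Gamma(29+98, 14+8) = Gamma(127, 22).
Posterior variance = α'/β'² = 127/484.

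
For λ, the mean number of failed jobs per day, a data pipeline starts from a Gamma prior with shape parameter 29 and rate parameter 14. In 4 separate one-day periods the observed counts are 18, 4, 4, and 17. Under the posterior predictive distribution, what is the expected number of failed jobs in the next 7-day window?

Total count: 18 + 4 + 4 + 17 = 43.
Total exposure: 4 days.
Posterior: α' = 29 + 43 = 72, β' = 14 + 4 = 18.
Predictive mean over a 7-day window = T·E[λ|data] = 7·72/18 = 28.

28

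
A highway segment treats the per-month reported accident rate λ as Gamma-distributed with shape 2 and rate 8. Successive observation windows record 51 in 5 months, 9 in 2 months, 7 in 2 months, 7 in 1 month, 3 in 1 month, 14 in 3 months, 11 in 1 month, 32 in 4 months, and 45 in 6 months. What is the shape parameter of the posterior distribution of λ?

Total count: 51 + 9 + 7 + 7 + 3 + 14 + 11 + 32 + 45 = 179.
Total exposure: 5 + 2 + 2 + 1 + 1 + 3 + 1 + 4 + 6 = 25 months.
The Gamma prior is conjugate for the Poisson rate, so λ | data ~ Gamma(2+179, 8+25) = Gamma(181, 33).

181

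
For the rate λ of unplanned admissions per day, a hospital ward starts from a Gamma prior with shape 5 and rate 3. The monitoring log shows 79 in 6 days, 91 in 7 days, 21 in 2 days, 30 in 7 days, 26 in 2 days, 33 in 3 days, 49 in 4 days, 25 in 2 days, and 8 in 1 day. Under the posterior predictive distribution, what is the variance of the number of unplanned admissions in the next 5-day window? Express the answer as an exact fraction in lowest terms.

Total count: 79 + 91 + 21 + 30 + 26 + 33 + 49 + 25 + 8 = 362.
Total exposure: 6 + 7 + 2 + 7 + 2 + 3 + 4 + 2 + 1 = 34 days.
Gamma(α, β) with Poisson data over total exposure Σt gives posterior Gamma(α+Σx, β+Σt) = Gamma(367, 37).
The posterior predictive for a window of length T is Negative Binomial with variance T·α'·(β'+T)/β'² = 5·367·42/1369 = 77070/1369.

77070/1369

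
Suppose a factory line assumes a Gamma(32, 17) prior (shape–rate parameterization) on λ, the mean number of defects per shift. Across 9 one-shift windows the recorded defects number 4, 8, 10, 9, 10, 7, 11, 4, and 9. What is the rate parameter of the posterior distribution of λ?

26

Total count: 4 + 8 + 10 + 9 + 10 + 7 + 11 + 4 + 9 = 72.
Total exposure: 9 shifts.
Posterior: α' = 32 + 72 = 104, β' = 17 + 9 = 26.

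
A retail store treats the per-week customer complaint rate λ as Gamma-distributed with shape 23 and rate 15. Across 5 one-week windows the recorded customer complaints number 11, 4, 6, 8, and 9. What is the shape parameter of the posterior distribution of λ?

61

Total count: 11 + 4 + 6 + 8 + 9 = 38.
Total exposure: 5 weeks.
By Gamma–Poisson conjugacy, the posterior is Gamma(α + Σx, β + Σt) = Gamma(23 + 38, 15 + 5) = Gamma(61, 20).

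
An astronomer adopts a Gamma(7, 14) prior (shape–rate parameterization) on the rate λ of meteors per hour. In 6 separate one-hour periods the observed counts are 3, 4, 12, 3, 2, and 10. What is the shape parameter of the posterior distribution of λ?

Total count: 3 + 4 + 12 + 3 + 2 + 10 = 34.
Total exposure: 6 hours.
Gamma(α, β) with Poisson data over total exposure Σt gives posterior Gamma(α+Σx, β+Σt) = Gamma(41, 20).

41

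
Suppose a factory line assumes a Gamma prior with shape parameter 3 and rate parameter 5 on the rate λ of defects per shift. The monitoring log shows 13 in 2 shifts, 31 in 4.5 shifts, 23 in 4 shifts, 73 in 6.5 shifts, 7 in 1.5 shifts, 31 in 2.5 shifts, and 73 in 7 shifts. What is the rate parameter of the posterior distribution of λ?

33

Total count: 13 + 31 + 23 + 73 + 7 + 31 + 73 = 251.
Total exposure: 2 + 4.5 + 4 + 6.5 + 1.5 + 2.5 + 7 = 28 shifts.
Conjugate update: add total count to the shape and total exposure to the rate, giving Gamma(254, 33).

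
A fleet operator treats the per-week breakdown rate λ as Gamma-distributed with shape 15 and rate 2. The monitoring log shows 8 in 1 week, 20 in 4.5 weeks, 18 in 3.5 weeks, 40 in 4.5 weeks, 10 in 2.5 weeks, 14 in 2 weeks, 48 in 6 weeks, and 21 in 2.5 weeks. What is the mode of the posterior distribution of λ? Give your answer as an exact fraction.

386/57

Total count: 8 + 20 + 18 + 40 + 10 + 14 + 48 + 21 = 179.
Total exposure: 1 + 4.5 + 3.5 + 4.5 + 2.5 + 2 + 6 + 2.5 = 26.5 weeks.
By Gamma–Poisson conjugacy, the posterior is Gamma(α + Σx, β + Σt) = Gamma(15 + 179, 2 + 26.5) = Gamma(194, 57/2).
Posterior mode = (α'−1)/β' = 193/(57/2) = 386/57.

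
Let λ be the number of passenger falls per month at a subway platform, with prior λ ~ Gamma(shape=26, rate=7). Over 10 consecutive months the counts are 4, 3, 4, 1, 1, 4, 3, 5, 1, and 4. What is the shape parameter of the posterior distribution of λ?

56

Total count: 4 + 3 + 4 + 1 + 1 + 4 + 3 + 5 + 1 + 4 = 30.
Total exposure: 10 months.
Posterior: α' = 26 + 30 = 56, β' = 7 + 10 = 17.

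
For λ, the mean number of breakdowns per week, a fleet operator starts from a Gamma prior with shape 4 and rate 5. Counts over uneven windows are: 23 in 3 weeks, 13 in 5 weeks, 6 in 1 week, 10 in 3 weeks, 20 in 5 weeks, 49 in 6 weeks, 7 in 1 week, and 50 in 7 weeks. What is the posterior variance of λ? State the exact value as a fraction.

91/648

Total count: 23 + 13 + 6 + 10 + 20 + 49 + 7 + 50 = 178.
Total exposure: 3 + 5 + 1 + 3 + 5 + 6 + 1 + 7 = 31 weeks.
Conjugate update: add total count to the shape and total exposure to the rate, giving Gamma(182, 36).
Posterior variance = α'/β'² = 182/1296 = 91/648.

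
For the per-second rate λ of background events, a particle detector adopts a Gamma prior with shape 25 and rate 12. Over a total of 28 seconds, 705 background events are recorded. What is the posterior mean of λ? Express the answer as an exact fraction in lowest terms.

73/4

Total count 705 over total exposure 28 seconds.
By Gamma–Poisson conjugacy, the posterior is Gamma(α + Σx, β + Σt) = Gamma(25 + 705, 12 + 28) = Gamma(730, 40).
Posterior mean = α'/β' = 730/40 = 73/4.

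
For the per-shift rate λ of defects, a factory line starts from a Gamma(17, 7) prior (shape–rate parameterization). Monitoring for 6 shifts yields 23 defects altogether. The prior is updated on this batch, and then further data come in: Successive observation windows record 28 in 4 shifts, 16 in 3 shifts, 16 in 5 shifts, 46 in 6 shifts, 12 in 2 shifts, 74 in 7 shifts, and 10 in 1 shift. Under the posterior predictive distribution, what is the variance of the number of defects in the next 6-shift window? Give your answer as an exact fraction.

68244/1681

Total count 23 over total exposure 6 shifts.
After the first batch: Gamma(17 + 23, 7 + 6) = Gamma(40, 13).
Total count: 28 + 16 + 16 + 46 + 12 + 74 + 10 = 202.
Total exposure: 4 + 3 + 5 + 6 + 2 + 7 + 1 = 28 shifts.
After the second batch: Gamma(40 + 202, 13 + 28) = Gamma(242, 41).
The posterior predictive for a window of length T is Negative Binomial with variance T·α'·(β'+T)/β'² = 6·242·47/1681 = 68244/1681.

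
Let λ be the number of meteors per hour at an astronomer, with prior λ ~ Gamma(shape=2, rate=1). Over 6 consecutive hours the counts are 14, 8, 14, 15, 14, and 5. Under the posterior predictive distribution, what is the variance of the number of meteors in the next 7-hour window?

Total count: 14 + 8 + 14 + 15 + 14 + 5 = 70.
Total exposure: 6 hours.
Conjugate update: add total count to the shape and total exposure to the rate, giving Gamma(72, 7).
The posterior predictive for a window of length T is Negative Binomial with variance T·α'·(β'+T)/β'² = 7·72·14/49 = 144.

144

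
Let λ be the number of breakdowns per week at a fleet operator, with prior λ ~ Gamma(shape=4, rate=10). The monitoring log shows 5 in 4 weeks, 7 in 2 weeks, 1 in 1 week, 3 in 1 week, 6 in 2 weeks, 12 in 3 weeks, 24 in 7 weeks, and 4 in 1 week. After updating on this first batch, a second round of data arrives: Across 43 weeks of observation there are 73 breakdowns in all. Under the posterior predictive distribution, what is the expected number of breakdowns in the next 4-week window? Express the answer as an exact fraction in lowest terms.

278/37

Total count: 5 + 7 + 1 + 3 + 6 + 12 + 24 + 4 = 62.
Total exposure: 4 + 2 + 1 + 1 + 2 + 3 + 7 + 1 = 21 weeks.
After the first batch: Gamma(4 + 62, 10 + 21) = Gamma(66, 31).
Total count 73 over total exposure 43 weeks.
After the second batch: Gamma(66 + 73, 31 + 43) = Gamma(139, 74).
Predictive mean over a 4-week window = T·E[λ|data] = 4·139/74 = 278/37.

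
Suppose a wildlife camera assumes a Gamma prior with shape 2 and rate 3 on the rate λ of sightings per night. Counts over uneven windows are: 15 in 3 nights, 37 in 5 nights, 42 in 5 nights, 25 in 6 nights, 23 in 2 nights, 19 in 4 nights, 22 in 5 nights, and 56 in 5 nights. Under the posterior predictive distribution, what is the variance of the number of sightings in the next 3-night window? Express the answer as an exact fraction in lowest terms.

Total count: 15 + 37 + 42 + 25 + 23 + 19 + 22 + 56 = 239.
Total exposure: 3 + 5 + 5 + 6 + 2 + 4 + 5 + 5 = 35 nights.
Gamma(α, β) with Poisson data over total exposure Σt gives posterior Gamma(α+Σx, β+Σt) = Gamma(241, 38).
The posterior predictive for a window of length T is Negative Binomial with variance T·α'·(β'+T)/β'² = 3·241·41/1444 = 29643/1444.

29643/1444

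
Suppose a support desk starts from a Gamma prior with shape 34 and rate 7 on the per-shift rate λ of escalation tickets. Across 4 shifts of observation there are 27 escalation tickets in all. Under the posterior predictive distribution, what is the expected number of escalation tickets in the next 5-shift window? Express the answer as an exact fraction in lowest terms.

Total count 27 over total exposure 4 shifts.
Posterior: α' = 34 + 27 = 61, β' = 7 + 4 = 11.
Predictive mean over a 5-shift window = T·E[λ|data] = 5·61/11 = 305/11.

305/11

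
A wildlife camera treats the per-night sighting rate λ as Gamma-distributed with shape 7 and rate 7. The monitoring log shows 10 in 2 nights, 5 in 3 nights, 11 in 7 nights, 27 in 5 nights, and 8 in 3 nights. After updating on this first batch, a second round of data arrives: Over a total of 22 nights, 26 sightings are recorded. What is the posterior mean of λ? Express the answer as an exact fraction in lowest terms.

Total count: 10 + 5 + 11 + 27 + 8 = 61.
Total exposure: 2 + 3 + 7 + 5 + 3 = 20 nights.
After the first batch: Gamma(7 + 61, 7 + 20) = Gamma(68, 27).
Total count 26 over total exposure 22 nights.
After the second batch: Gamma(68 + 26, 27 + 22) = Gamma(94, 49).
Posterior mean = α'/β' = 94/49.

94/49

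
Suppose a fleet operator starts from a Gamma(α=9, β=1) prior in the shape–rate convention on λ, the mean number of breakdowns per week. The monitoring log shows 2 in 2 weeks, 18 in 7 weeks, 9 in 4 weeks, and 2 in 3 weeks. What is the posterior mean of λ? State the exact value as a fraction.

40/17

Total count: 2 + 18 + 9 + 2 = 31.
Total exposure: 2 + 7 + 4 + 3 = 16 weeks.
Posterior: α' = 9 + 31 = 40, β' = 1 + 16 = 17.
Posterior mean = α'/β' = 40/17.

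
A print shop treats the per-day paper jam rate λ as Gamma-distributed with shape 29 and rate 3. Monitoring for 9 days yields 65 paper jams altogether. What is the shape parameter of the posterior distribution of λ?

Total count 65 over total exposure 9 days.
Conjugate update: add total count to the shape and total exposure to the rate, giving Gamma(94, 12).

94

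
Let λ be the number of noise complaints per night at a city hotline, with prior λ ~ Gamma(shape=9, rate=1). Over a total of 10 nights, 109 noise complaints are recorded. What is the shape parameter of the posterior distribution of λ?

118

Total count 109 over total exposure 10 nights.
Gamma(α, β) with Poisson data over total exposure Σt gives posterior Gamma(α+Σx, β+Σt) = Gamma(118, 11).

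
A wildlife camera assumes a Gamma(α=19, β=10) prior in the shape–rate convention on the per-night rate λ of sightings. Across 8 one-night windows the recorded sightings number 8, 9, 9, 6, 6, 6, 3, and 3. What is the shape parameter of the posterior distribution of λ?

69

Total count: 8 + 9 + 9 + 6 + 6 + 6 + 3 + 3 = 50.
Total exposure: 8 nights.
By Gamma–Poisson conjugacy, the posterior is Gamma(α + Σx, β + Σt) = Gamma(19 + 50, 10 + 8) = Gamma(69, 18).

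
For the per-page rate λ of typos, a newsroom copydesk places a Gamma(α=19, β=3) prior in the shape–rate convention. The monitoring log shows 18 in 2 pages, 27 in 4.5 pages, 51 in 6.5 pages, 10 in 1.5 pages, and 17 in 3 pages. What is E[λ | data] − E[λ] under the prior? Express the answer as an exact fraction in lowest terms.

Total count: 18 + 27 + 51 + 10 + 17 = 123.
Total exposure: 2 + 4.5 + 6.5 + 1.5 + 3 = 17.5 pages.
Gamma(α, β) with Poisson data over total exposure Σt gives posterior Gamma(α+Σx, β+Σt) = Gamma(142, 41/2).
Posterior mean = 142/(41/2) = 284/41; prior mean = 19/3 = 19/3. Difference = 284/41 − 19/3 = 73/123.

73/123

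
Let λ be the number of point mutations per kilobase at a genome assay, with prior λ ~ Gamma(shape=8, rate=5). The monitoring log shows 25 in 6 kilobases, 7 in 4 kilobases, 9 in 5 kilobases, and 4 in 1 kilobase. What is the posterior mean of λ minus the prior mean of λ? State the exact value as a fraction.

97/105

Total count: 25 + 7 + 9 + 4 = 45.
Total exposure: 6 + 4 + 5 + 1 = 16 kilobases.
Gamma(α, β) with Poisson data over total exposure Σt gives posterior Gamma(α+Σx, β+Σt) = Gamma(53, 21).
Posterior mean = 53/21 = 53/21; prior mean = 8/5 = 8/5. Difference = 53/21 − 8/5 = 97/105.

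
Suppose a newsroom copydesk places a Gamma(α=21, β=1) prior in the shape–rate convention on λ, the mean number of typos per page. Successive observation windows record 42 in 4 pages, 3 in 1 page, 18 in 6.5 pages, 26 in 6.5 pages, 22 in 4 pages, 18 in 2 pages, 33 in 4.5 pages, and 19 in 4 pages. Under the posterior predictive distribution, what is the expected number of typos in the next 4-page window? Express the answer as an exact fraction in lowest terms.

1616/67

Total count: 42 + 3 + 18 + 26 + 22 + 18 + 33 + 19 = 181.
Total exposure: 4 + 1 + 6.5 + 6.5 + 4 + 2 + 4.5 + 4 = 32.5 pages.
The Gamma prior is conjugate for the Poisson rate, so λ | data ~ Gamma(21+181, 1+32.5) = Gamma(202, 67/2).
Predictive mean over a 4-page window = T·E[λ|data] = 4·202/(67/2) = 1616/67.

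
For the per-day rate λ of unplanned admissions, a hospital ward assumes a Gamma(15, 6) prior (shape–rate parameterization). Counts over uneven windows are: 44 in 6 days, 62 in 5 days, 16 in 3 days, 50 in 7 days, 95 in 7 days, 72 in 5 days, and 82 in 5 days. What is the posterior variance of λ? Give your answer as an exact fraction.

Total count: 44 + 62 + 16 + 50 + 95 + 72 + 82 = 421.
Total exposure: 6 + 5 + 3 + 7 + 7 + 5 + 5 = 38 days.
Conjugate update: add total count to the shape and total exposure to the rate, giving Gamma(436, 44).
Posterior variance = α'/β'² = 436/1936 = 109/484.

109/484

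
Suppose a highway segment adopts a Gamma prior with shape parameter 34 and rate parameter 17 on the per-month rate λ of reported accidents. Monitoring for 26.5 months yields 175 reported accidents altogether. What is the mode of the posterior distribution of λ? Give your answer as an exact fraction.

416/87

Total count 175 over total exposure 26.5 months.
Conjugate update: add total count to the shape and total exposure to the rate, giving Gamma(209, 87/2).
Posterior mode = (α'−1)/β' = 208/(87/2) = 416/87.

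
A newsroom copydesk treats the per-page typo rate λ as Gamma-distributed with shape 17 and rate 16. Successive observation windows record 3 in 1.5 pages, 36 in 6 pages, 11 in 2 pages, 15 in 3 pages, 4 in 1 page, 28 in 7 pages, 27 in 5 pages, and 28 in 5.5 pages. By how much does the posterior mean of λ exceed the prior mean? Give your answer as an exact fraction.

Total count: 3 + 36 + 11 + 15 + 4 + 28 + 27 + 28 = 152.
Total exposure: 1.5 + 6 + 2 + 3 + 1 + 7 + 5 + 5.5 = 31 pages.
By Gamma–Poisson conjugacy, the posterior is Gamma(α + Σx, β + Σt) = Gamma(17 + 152, 16 + 31) = Gamma(169, 47).
Posterior mean = 169/47 = 169/47; prior mean = 17/16 = 17/16. Difference = 169/47 − 17/16 = 1905/752.

1905/752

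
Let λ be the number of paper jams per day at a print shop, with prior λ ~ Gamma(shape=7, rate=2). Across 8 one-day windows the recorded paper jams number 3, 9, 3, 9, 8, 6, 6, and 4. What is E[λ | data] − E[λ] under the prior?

2

Total count: 3 + 9 + 3 + 9 + 8 + 6 + 6 + 4 = 48.
Total exposure: 8 days.
Conjugate update: add total count to the shape and total exposure to the rate, giving Gamma(55, 10).
Posterior mean = 55/10 = 11/2; prior mean = 7/2 = 7/2. Difference = 11/2 − 7/2 = 2.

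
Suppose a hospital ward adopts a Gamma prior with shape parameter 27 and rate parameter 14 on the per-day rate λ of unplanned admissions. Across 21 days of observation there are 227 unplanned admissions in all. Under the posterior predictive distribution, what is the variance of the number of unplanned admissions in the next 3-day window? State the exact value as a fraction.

Total count 227 over total exposure 21 days.
The Gamma prior is conjugate for the Poisson rate, so λ | data ~ Gamma(27+227, 14+21) = Gamma(254, 35).
The posterior predictive for a window of length T is Negative Binomial with variance T·α'·(β'+T)/β'² = 3·254·38/1225 = 28956/1225.

28956/1225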